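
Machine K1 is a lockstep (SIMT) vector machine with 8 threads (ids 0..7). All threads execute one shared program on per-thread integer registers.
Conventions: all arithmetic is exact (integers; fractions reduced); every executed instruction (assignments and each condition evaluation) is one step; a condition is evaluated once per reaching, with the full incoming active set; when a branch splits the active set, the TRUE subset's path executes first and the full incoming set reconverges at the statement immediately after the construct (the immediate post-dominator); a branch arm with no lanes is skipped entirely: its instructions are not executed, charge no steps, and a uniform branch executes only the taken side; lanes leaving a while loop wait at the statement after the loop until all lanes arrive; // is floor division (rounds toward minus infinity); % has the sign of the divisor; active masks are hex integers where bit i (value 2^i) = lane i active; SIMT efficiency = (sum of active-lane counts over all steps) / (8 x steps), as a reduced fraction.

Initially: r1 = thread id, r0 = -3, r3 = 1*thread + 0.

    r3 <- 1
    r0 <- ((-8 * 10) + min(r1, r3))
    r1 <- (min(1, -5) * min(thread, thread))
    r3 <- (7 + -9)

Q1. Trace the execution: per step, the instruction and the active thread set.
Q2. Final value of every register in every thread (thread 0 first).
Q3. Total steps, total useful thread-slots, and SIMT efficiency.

step 0: r3 <- 1                      0xff
step 1: r0 <- ((-8 * 10) + min(r1, r3)) 0xff
step 2: r1 <- (min(1, -5) * min(thread, thread)) 0xff
step 3: r3 <- (7 + -9)               0xff

Answer: 4 steps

r1: 0,-5,-10,-15,-20,-25,-30,-35
r0: -80,-79,-79,-79,-79,-79,-79,-79
r3: -2,-2,-2,-2,-2,-2,-2,-2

steps = 4; useful = 32; efficiency = 32/32 = 1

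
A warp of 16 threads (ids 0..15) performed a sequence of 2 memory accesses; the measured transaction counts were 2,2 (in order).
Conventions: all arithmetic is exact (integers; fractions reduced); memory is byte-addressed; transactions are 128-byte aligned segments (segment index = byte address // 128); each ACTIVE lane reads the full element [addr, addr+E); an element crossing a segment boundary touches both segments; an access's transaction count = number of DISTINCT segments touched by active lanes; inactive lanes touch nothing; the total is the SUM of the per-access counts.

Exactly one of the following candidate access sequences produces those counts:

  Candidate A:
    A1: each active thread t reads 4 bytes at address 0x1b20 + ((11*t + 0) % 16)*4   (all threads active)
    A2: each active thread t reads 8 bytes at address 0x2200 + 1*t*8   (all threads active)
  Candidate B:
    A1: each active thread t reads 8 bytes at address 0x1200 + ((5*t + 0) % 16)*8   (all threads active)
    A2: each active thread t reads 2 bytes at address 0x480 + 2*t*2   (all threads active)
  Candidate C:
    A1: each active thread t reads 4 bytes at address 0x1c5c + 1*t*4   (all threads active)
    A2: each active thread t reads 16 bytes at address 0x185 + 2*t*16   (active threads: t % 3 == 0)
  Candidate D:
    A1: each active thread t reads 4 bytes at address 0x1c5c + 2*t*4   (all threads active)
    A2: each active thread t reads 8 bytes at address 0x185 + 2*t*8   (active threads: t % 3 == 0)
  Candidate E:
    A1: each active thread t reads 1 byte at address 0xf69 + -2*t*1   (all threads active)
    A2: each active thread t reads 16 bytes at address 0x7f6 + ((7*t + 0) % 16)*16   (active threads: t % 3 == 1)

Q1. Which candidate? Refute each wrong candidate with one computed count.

A: A1 gives 1 transaction, not 2
B: A1 gives 1 transaction, not 2
C: A2 gives 4 transactions, not 2
E: A1 gives 1 transaction, not 2
D: all counts match (2,2)

Answer: D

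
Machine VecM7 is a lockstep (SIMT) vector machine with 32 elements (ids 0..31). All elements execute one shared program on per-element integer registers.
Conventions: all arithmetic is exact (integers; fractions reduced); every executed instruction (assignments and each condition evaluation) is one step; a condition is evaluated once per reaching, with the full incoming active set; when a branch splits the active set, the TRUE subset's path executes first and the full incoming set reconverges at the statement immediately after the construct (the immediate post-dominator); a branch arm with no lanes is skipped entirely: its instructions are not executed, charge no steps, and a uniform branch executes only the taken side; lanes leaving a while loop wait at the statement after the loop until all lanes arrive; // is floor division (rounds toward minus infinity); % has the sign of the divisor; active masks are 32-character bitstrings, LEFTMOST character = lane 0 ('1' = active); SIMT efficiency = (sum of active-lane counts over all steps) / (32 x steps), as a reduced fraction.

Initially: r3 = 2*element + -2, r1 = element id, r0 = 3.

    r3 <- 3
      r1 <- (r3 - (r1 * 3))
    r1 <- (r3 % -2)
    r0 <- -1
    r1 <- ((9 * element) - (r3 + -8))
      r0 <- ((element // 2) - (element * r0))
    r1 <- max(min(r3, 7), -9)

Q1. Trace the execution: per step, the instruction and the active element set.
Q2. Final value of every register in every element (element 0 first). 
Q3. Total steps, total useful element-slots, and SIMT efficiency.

step 0: r3 <- 3                      11111111111111111111111111111111
step 1: r1 <- (r3 - (r1 * 3))        11111111111111111111111111111111
step 2: r1 <- (r3 % -2)              11111111111111111111111111111111
step 3: r0 <- -1                     11111111111111111111111111111111
step 4: r1 <- ((9 * element) - (r3 + -8)) 11111111111111111111111111111111
step 5: r0 <- ((element // 2) - (element * r0)) 11111111111111111111111111111111
step 6: r1 <- max(min(r3, 7), -9)    11111111111111111111111111111111

Answer: 7 steps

r3: 3,3,3,3,3,3,3,3,3,3,3,3,3,3,3,3,3,3,3,3,3,3,3,3,3,3,3,3,3,3,3,3
r1: 3,3,3,3,3,3,3,3,3,3,3,3,3,3,3,3,3,3,3,3,3,3,3,3,3,3,3,3,3,3,3,3
r0: 0,1,3,4,6,7,9,10,12,13,15,16,18,19,21,22,24,25,27,28,30,31,33,34,36,37,39,40,42,43,45,46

steps = 7; useful = 224; efficiency = 224/224 = 1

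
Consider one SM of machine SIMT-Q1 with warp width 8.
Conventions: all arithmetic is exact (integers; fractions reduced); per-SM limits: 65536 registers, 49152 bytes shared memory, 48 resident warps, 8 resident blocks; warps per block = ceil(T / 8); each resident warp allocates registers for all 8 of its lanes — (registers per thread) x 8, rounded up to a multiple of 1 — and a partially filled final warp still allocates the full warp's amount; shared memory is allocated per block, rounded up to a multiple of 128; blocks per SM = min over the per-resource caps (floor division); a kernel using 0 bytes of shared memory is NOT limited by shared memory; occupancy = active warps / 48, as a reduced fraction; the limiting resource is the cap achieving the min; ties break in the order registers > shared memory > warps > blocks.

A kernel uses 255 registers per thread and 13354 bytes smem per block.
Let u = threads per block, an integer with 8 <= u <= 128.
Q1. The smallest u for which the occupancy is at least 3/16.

Answer: u = 17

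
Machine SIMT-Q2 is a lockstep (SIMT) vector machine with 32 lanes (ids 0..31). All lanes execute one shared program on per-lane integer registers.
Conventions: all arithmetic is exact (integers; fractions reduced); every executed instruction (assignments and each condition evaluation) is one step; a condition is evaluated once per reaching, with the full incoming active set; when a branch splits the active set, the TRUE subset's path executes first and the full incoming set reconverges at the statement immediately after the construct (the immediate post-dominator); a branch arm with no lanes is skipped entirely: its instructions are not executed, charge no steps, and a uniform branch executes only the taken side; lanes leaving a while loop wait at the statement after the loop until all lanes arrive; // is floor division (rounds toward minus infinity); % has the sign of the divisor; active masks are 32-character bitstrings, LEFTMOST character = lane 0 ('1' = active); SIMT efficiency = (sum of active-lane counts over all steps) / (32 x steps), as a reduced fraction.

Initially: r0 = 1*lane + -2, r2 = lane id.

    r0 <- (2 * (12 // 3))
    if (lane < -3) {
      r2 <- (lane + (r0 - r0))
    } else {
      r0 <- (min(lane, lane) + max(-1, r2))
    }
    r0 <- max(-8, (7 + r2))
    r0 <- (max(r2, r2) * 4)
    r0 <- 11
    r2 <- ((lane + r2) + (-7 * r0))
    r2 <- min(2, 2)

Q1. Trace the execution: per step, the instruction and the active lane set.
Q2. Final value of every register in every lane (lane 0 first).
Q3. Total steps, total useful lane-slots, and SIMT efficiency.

step 0: r0 <- (2 * (12 // 3))        11111111111111111111111111111111
step 1: eval (lane < -3)             11111111111111111111111111111111
step 2: r0 <- (min(lane, lane) + max(-1, r2)) 11111111111111111111111111111111
step 3: r0 <- max(-8, (7 + r2))      11111111111111111111111111111111
step 4: r0 <- (max(r2, r2) * 4)      11111111111111111111111111111111
step 5: r0 <- 11                     11111111111111111111111111111111
step 6: r2 <- ((lane + r2) + (-7 * r0)) 11111111111111111111111111111111
step 7: r2 <- min(2, 2)              11111111111111111111111111111111

Answer: 8 steps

r0: 11,11,11,11,11,11,11,11,11,11,11,11,11,11,11,11,11,11,11,11,11,11,11,11,11,11,11,11,11,11,11,11
r2: 2,2,2,2,2,2,2,2,2,2,2,2,2,2,2,2,2,2,2,2,2,2,2,2,2,2,2,2,2,2,2,2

steps = 8; useful = 256; efficiency = 256/256 = 1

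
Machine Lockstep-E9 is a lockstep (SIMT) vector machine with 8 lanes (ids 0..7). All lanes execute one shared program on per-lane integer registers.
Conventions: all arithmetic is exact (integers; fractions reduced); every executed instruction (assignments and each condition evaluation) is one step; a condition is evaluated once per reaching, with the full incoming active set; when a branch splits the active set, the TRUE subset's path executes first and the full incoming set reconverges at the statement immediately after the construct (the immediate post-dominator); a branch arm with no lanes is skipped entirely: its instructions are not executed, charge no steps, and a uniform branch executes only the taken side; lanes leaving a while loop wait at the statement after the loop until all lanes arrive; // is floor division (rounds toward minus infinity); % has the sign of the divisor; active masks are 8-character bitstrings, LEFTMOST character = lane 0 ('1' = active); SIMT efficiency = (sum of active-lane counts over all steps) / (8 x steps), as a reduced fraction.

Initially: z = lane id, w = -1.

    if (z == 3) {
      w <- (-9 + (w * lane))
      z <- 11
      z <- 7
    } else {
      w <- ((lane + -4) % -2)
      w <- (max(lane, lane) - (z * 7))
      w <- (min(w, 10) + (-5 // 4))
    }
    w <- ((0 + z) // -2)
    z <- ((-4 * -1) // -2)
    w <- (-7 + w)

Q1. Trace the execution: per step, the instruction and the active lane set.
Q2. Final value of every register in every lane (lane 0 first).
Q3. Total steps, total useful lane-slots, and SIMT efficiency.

step 0: eval (z == 3)                11111111
step 1: w <- (-9 + (w * lane))       00010000
step 2: z <- 11                      00010000
step 3: z <- 7                       00010000
step 4: w <- ((lane + -4) % -2)      11101111
step 5: w <- (max(lane, lane) - (z * 7)) 11101111
step 6: w <- (min(w, 10) + (-5 // 4)) 11101111
step 7: w <- ((0 + z) // -2)         11111111
step 8: z <- ((-4 * -1) // -2)       11111111
step 9: w <- (-7 + w)                11111111

Answer: 10 steps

z: -2,-2,-2,-2,-2,-2,-2,-2
w: -7,-8,-8,-11,-9,-10,-10,-11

steps = 10; useful = 56; efficiency = 56/80 = 7/10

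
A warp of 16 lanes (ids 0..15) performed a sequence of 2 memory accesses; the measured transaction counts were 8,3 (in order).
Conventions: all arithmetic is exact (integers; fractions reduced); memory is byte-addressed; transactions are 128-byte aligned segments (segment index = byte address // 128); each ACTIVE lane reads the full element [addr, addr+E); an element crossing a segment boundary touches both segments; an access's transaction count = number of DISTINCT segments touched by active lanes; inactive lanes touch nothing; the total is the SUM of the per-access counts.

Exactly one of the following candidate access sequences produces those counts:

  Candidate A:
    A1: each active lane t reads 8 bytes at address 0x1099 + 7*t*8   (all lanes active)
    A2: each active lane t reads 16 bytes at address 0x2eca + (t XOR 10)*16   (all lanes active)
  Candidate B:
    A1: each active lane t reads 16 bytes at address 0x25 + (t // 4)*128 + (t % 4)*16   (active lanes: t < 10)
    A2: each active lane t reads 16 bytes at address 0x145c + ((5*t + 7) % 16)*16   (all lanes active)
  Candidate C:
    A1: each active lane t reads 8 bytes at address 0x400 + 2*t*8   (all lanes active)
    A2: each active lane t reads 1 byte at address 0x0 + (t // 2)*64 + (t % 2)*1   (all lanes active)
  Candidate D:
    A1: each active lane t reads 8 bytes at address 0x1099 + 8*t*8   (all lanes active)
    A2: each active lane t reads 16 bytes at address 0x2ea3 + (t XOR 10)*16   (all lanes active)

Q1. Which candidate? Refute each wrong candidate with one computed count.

A: A1 gives 7 transactions, not 8
B: A1 gives 3 transactions, not 8
C: A1 gives 2 transactions, not 8
D: all counts match (8,3)

Answer: D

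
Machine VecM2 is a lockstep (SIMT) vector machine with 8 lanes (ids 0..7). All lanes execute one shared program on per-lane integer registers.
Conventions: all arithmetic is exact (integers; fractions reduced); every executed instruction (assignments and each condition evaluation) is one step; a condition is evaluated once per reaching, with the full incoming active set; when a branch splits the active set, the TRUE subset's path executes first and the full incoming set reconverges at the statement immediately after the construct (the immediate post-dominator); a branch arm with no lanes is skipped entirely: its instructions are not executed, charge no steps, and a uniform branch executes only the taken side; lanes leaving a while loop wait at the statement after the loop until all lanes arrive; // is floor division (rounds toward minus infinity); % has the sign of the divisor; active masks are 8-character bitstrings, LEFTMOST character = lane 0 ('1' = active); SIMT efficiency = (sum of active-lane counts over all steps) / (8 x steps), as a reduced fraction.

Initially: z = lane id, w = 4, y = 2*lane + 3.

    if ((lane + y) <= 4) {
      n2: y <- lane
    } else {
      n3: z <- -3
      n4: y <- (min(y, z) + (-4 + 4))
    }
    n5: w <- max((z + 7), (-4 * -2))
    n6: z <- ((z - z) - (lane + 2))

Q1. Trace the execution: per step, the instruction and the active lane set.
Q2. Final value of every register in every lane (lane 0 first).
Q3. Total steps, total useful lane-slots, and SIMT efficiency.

step 0: eval ((lane + y) <= 4)       11111111
step 1: y <- lane                    10000000
step 2: z <- -3                      01111111
step 3: y <- (min(y, z) + (-4 + 4))  01111111
step 4: w <- max((z + 7), (-4 * -2)) 11111111
step 5: z <- ((z - z) - (lane + 2))  11111111

Answer: 6 steps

z: -2,-3,-4,-5,-6,-7,-8,-9
w: 8,8,8,8,8,8,8,8
y: 0,-3,-3,-3,-3,-3,-3,-3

steps = 6; useful = 39; efficiency = 39/48 = 13/16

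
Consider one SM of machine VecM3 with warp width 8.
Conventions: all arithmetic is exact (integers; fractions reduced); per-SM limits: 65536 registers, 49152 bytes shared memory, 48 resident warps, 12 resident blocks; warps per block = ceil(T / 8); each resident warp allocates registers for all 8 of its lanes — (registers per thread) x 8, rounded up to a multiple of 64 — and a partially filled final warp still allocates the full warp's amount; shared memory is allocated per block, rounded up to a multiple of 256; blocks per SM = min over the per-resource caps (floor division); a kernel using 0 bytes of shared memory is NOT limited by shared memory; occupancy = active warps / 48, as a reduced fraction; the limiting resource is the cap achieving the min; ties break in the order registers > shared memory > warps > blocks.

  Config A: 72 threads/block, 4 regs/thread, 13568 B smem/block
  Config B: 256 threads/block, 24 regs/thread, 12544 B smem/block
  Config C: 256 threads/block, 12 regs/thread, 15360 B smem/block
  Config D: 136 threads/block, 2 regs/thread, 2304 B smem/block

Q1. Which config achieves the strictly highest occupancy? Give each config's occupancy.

occupancies: A 9/16, B 2/3, C 2/3, D 17/24

Answer: D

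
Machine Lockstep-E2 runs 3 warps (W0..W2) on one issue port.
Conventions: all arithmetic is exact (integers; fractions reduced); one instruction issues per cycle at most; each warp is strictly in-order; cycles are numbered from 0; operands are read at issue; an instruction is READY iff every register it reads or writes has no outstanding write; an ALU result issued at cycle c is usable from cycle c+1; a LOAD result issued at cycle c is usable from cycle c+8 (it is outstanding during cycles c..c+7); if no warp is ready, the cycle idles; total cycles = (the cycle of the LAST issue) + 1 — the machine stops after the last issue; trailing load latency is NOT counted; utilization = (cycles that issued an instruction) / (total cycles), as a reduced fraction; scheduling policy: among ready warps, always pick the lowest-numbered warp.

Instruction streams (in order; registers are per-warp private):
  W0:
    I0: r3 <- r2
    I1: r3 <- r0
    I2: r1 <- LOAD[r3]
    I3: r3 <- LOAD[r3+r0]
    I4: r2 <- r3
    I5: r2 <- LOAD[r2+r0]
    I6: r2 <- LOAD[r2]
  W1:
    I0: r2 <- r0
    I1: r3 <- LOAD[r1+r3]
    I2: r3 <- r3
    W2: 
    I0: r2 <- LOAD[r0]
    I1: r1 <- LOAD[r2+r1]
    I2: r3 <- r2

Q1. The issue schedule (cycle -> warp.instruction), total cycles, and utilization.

cycle 0: W0.I0
cycle 1: W0.I1
cycle 2: W0.I2
cycle 3: W0.I3
cycle 4: W1.I0
cycle 5: W1.I1
cycle 6: W2.I0
cycle 7: idle
cycle 8: idle
cycle 9: idle
cycle 10: idle
cycle 11: W0.I4
cycle 12: W0.I5
cycle 13: W1.I2
cycle 14: W2.I1
cycle 15: W2.I2
cycle 16: idle
cycle 17: idle
cycle 18: idle
cycle 19: idle
cycle 20: W0.I6

Answer: 21 cycles, utilization 13/21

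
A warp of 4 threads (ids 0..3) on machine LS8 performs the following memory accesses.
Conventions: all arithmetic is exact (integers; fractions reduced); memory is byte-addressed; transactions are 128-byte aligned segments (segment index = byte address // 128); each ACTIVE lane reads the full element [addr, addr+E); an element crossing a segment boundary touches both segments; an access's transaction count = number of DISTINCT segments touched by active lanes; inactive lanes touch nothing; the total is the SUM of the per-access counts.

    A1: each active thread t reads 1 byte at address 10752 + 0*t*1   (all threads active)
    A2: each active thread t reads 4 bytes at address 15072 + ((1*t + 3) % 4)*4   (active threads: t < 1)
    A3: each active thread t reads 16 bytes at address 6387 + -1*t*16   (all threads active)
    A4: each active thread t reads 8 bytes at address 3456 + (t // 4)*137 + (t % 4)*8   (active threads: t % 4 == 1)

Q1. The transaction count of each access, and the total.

A1: 1 transaction
A2: 1 transaction
A3: 2 transactions
A4: 1 transaction

Answer: 1,1,2,1; total 5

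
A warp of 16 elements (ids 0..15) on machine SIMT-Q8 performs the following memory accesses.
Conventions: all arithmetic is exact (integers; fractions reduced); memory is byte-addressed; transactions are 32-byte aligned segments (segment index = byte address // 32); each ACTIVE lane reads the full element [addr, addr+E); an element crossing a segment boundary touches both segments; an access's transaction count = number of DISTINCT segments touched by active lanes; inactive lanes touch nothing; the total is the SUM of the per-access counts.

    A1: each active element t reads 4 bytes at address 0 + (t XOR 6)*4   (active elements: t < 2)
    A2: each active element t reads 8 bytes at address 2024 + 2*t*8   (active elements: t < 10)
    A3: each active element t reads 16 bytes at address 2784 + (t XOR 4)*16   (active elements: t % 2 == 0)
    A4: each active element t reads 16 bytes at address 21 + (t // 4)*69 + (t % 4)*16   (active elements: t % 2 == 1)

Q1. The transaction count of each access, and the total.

A1: 1 transaction
A2: 5 transactions
A3: 8 transactions
A4: 9 transactions

Answer: 1,5,8,9; total 23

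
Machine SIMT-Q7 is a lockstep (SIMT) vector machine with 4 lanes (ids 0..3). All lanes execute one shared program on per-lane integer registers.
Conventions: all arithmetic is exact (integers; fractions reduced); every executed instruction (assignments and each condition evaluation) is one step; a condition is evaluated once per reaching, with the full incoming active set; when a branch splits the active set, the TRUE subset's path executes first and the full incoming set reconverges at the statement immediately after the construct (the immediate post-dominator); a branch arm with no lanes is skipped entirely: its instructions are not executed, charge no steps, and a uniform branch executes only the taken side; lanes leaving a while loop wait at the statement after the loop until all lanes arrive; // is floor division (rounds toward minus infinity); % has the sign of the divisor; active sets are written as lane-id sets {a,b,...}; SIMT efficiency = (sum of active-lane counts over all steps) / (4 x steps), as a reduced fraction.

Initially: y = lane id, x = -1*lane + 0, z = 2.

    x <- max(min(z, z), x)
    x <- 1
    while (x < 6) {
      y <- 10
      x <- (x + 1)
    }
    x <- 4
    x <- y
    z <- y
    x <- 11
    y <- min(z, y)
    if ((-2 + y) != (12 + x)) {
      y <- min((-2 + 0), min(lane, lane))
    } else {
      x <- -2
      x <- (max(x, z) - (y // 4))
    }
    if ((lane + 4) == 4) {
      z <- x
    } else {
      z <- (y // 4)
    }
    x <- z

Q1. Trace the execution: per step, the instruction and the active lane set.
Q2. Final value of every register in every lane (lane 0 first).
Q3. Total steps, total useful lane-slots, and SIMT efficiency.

step 0: x <- max(min(z, z), x)       {0,1,2,3}
step 1: x <- 1                       {0,1,2,3}
step 2: eval (x < 6)                 {0,1,2,3}
step 3: y <- 10                      {0,1,2,3}
step 4: x <- (x + 1)                 {0,1,2,3}
step 5: eval (x < 6)                 {0,1,2,3}
step 6: y <- 10                      {0,1,2,3}
step 7: x <- (x + 1)                 {0,1,2,3}
step 8: eval (x < 6)                 {0,1,2,3}
step 9: y <- 10                      {0,1,2,3}
step 10: x <- (x + 1)                 {0,1,2,3}
step 11: eval (x < 6)                 {0,1,2,3}
step 12: y <- 10                      {0,1,2,3}
step 13: x <- (x + 1)                 {0,1,2,3}
step 14: eval (x < 6)                 {0,1,2,3}
step 15: y <- 10                      {0,1,2,3}
step 16: x <- (x + 1)                 {0,1,2,3}
step 17: eval (x < 6)                 {0,1,2,3}
step 18: x <- 4                       {0,1,2,3}
step 19: x <- y                       {0,1,2,3}
step 20: z <- y                       {0,1,2,3}
step 21: x <- 11                      {0,1,2,3}
step 22: y <- min(z, y)               {0,1,2,3}
step 23: eval ((-2 + y) != (12 + x))  {0,1,2,3}
step 24: y <- min((-2 + 0), min(lane, lane)) {0,1,2,3}
step 25: eval ((lane + 4) == 4)       {0,1,2,3}
step 26: z <- x                       {0}
step 27: z <- (y // 4)                {1,2,3}
step 28: x <- z                       {0,1,2,3}

Answer: 29 steps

y: -2,-2,-2,-2
x: 11,-1,-1,-1
z: 11,-1,-1,-1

steps = 29; useful = 112; efficiency = 112/116 = 28/29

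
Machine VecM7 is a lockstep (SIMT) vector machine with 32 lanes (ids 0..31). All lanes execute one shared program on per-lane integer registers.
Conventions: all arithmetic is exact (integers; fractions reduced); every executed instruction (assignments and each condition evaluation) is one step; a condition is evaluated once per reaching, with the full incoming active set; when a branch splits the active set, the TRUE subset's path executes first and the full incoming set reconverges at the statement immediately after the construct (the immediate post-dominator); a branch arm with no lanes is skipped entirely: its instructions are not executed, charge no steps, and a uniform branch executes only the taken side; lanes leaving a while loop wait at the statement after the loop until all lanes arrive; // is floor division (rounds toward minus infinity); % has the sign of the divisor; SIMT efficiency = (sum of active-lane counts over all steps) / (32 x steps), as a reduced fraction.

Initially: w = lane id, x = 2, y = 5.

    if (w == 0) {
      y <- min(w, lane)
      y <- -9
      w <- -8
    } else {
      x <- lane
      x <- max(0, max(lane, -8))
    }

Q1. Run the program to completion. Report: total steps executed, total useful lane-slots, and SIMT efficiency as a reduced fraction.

Answer: 6 steps, 97 useful, 97/192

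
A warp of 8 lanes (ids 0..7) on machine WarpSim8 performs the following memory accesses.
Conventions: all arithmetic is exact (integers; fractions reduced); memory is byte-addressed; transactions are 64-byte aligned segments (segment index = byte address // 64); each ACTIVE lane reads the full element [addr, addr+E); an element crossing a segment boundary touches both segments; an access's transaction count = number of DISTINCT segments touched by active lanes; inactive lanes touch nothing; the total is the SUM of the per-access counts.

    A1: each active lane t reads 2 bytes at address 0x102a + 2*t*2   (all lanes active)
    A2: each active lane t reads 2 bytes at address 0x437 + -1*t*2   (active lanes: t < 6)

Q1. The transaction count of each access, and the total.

A1: 2 transactions
A2: 1 transaction

Answer: 2,1; total 3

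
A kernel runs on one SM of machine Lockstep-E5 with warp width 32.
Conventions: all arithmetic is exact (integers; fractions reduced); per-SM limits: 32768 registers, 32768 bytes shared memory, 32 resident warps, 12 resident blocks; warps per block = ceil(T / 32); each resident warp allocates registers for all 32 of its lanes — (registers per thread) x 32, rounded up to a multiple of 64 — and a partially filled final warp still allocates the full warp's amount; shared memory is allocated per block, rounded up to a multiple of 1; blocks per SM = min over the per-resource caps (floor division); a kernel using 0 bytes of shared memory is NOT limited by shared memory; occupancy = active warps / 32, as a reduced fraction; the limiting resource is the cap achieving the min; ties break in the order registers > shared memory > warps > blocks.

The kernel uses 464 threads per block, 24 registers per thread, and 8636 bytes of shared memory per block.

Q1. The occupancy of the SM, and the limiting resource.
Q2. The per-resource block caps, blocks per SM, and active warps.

Answer: occupancy 15/16, limited by registers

registers: 2 blocks
shared memory: 3 blocks
warps: 2 blocks
blocks: 12 blocks

Answer: 2 blocks, 30 active warps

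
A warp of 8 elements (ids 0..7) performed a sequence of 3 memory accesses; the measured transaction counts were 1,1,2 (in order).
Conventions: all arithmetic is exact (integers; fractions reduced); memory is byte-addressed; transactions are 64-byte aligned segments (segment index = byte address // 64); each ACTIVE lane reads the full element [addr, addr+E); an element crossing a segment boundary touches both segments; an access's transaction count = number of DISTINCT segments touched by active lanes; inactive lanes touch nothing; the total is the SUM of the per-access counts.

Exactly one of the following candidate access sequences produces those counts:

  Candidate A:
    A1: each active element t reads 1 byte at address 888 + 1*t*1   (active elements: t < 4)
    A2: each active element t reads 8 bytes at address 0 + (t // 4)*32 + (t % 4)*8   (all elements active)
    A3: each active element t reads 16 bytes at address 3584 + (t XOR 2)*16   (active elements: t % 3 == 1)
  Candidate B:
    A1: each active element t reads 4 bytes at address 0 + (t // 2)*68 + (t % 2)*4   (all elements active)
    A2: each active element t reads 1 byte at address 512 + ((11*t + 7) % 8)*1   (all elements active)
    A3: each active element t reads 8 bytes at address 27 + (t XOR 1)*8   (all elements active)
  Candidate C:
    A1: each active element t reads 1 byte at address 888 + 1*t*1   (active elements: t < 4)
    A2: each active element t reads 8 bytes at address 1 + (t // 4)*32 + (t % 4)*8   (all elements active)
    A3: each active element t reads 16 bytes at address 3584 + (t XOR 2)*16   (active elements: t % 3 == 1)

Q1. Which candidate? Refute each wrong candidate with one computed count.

B: A1 gives 4 transactions, not 1
C: A2 gives 2 transactions, not 1
A: all counts match (1,1,2)

Answer: A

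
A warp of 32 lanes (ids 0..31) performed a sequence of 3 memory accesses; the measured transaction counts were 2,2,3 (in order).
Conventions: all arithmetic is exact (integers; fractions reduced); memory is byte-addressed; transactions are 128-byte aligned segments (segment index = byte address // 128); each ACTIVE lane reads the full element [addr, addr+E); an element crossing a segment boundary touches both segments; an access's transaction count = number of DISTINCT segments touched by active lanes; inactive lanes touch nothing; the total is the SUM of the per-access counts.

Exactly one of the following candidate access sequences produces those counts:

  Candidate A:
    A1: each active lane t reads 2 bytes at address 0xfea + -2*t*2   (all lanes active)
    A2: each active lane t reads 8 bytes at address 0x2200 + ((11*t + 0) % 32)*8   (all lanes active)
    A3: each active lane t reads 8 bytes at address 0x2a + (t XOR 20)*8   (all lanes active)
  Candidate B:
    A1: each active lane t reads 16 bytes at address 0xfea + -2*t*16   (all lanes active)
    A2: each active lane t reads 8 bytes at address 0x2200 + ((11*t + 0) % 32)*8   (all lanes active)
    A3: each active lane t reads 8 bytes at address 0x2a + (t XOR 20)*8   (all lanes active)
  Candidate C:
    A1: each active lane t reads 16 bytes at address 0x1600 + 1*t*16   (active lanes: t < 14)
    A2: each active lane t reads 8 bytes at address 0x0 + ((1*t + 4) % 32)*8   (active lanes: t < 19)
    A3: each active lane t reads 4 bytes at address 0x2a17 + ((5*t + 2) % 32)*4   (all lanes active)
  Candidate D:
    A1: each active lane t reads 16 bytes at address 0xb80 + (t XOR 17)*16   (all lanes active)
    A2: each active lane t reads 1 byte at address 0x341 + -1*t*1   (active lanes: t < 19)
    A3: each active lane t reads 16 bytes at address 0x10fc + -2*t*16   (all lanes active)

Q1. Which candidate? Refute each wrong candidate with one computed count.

B: A1 gives 8 transactions, not 2
C: A3 gives 2 transactions, not 3
D: A1 gives 4 transactions, not 2
A: all counts match (2,2,3)

Answer: A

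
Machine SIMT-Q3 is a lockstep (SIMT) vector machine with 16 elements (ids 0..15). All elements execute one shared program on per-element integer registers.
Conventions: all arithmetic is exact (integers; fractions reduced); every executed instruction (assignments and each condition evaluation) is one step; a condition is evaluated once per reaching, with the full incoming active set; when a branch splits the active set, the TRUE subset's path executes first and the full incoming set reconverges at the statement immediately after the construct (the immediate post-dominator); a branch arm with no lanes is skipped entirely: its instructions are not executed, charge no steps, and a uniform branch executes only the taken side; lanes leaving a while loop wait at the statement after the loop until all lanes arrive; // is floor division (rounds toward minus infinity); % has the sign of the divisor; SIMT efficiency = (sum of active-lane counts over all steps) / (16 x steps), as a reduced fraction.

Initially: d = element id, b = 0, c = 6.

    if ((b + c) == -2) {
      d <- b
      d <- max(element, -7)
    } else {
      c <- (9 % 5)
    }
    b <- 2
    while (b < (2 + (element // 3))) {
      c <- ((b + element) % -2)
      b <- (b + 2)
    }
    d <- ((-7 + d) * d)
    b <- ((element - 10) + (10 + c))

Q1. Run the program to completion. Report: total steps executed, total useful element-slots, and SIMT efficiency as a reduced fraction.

Answer: 15 steps, 159 useful, 53/80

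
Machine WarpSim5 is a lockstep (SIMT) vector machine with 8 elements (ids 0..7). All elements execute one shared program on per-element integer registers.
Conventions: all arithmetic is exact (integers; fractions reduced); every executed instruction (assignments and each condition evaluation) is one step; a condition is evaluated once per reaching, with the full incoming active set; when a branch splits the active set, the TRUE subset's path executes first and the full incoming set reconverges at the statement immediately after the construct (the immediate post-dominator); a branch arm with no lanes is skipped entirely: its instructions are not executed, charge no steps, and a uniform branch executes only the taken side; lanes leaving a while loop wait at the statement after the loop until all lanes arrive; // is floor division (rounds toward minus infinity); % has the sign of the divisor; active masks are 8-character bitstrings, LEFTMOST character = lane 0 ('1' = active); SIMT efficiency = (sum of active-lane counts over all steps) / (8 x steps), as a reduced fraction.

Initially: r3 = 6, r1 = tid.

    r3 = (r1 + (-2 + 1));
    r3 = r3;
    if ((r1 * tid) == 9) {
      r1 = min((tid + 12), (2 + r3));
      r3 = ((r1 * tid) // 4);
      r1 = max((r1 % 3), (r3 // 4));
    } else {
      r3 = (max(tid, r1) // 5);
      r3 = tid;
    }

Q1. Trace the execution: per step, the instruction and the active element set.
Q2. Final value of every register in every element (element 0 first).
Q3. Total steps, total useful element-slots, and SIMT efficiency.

step 0: r3 <- (r1 + (-2 + 1))        11111111
step 1: r3 <- r3                     11111111
step 2: eval ((r1 * tid) == 9)       11111111
step 3: r1 <- min((tid + 12), (2 + r3)) 00010000
step 4: r3 <- ((r1 * tid) // 4)      00010000
step 5: r1 <- max((r1 % 3), (r3 // 4)) 00010000
step 6: r3 <- (max(tid, r1) // 5)    11101111
step 7: r3 <- tid                    11101111

Answer: 8 steps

r3: 0,1,2,3,4,5,6,7
r1: 0,1,2,1,4,5,6,7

steps = 8; useful = 41; efficiency = 41/64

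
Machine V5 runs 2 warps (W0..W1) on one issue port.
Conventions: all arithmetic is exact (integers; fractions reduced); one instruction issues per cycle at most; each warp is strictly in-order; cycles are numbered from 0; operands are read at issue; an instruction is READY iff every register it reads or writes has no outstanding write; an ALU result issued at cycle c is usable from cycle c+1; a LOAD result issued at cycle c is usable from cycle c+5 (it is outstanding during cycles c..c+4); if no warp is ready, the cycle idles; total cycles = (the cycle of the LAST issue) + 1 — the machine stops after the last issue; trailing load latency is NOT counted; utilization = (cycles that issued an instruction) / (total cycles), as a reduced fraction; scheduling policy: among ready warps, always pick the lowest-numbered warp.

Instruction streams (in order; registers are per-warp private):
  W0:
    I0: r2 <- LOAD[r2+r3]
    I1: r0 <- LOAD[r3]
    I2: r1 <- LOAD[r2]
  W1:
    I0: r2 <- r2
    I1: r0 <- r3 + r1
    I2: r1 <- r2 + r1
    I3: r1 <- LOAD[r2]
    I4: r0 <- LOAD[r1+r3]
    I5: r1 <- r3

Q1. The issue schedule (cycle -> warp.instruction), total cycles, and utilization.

cycle 0: W0.I0
cycle 1: W0.I1
cycle 2: W1.I0
cycle 3: W1.I1
cycle 4: W1.I2
cycle 5: W0.I2
cycle 6: W1.I3
cycle 7: idle
cycle 8: idle
cycle 9: idle
cycle 10: idle
cycle 11: W1.I4
cycle 12: W1.I5

Answer: 13 cycles, utilization 9/13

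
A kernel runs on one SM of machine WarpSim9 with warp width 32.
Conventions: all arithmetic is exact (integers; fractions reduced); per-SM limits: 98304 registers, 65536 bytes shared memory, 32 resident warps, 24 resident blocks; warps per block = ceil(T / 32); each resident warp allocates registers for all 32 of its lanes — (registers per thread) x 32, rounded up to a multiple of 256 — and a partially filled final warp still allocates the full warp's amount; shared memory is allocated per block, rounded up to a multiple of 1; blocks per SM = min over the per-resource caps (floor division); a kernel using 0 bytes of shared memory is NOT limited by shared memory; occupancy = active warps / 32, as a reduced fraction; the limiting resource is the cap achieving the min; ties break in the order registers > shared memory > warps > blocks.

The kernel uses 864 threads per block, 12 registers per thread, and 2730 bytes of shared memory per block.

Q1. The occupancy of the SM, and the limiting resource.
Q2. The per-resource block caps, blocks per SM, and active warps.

Answer: occupancy 27/32, limited by warps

registers: 7 blocks
shared memory: 24 blocks
warps: 1 block
blocks: 24 blocks

Answer: 1 block, 27 active warps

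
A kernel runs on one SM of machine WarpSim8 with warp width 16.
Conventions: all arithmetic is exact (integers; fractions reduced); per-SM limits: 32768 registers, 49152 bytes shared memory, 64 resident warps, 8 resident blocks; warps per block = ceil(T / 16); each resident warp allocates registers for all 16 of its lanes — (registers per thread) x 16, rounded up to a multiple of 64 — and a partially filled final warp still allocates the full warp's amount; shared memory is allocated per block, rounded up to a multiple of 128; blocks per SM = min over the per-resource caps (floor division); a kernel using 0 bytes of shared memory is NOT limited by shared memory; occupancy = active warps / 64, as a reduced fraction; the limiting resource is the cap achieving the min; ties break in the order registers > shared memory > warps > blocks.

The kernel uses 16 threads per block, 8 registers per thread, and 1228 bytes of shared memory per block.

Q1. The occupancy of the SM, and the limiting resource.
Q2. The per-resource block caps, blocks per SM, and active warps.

Answer: occupancy 1/8, limited by blocks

registers: 256 blocks
shared memory: 38 blocks
warps: 64 blocks
blocks: 8 blocks

Answer: 8 blocks, 8 active warps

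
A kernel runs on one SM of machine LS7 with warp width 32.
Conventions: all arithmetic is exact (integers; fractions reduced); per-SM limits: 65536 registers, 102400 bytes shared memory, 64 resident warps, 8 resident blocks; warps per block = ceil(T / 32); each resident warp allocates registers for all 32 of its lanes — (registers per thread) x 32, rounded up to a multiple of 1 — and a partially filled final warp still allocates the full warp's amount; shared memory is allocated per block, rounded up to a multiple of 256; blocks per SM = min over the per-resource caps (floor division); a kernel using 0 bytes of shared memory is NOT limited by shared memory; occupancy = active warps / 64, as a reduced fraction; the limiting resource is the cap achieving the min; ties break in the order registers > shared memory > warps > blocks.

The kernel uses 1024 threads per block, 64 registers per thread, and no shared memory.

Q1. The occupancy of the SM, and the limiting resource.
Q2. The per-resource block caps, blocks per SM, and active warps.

Answer: occupancy 1/2, limited by registers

registers: 1 block
shared memory: no limit (kernel uses none)
warps: 2 blocks
blocks: 8 blocks

Answer: 1 block, 32 active warps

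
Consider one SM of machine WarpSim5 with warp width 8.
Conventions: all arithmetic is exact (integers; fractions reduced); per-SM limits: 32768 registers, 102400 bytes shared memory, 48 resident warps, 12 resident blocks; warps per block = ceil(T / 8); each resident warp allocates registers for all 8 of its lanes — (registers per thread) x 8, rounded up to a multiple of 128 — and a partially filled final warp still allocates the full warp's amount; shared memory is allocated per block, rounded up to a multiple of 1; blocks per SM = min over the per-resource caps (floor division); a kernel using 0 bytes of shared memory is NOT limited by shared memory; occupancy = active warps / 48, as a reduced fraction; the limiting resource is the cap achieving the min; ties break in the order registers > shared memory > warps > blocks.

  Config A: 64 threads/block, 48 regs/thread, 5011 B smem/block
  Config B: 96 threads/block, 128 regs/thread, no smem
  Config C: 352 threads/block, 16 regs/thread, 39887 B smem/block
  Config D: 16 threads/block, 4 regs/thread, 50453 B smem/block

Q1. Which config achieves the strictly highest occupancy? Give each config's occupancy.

occupancies: A 1, B 1/2, C 11/12, D 1/12

Answer: A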